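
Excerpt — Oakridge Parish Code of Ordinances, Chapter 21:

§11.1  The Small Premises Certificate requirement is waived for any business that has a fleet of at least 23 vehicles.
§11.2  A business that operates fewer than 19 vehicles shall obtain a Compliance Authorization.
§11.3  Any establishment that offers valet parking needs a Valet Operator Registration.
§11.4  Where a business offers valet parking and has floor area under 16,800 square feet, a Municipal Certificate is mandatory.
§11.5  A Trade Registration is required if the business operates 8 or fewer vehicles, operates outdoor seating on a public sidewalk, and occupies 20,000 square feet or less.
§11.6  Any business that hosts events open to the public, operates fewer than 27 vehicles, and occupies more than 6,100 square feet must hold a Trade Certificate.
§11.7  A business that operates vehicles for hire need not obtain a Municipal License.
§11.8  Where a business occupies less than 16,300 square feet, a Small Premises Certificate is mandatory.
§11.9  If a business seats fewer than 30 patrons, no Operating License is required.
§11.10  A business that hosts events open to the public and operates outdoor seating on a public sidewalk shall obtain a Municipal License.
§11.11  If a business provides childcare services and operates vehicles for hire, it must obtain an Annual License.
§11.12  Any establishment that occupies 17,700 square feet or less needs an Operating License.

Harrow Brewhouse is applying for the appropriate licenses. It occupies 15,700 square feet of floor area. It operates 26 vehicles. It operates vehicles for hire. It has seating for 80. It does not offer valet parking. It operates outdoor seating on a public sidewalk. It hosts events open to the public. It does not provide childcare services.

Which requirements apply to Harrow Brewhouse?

§11.1 vehicles 26 ≥ 23 → exempt from Small Premises Certificate.
§11.2 vehicles 26 ≥ 19 → Compliance Authorization not required.
§11.3 does not offer valet parking → Valet Operator Registration not required.
§11.4 does not offer valet parking; floor area 15,700 square feet < 16,800 square feet → Municipal Certificate not required.
§11.5 vehicles 26 > 8; operates outdoor seating on a public sidewalk; floor area 15,700 square feet ≤ 20,000 square feet → Trade Registration not required.
§11.6 hosts events open to the public; vehicles 26 < 27; floor area 15,700 square feet > 6,100 square feet → Trade Certificate required.
§11.7 operates vehicles for hire → exempt from Municipal License.
§11.8 floor area 15,700 square feet < 16,300 square feet → Small Premises Certificate required.
§11.9 seating 80 ≥ 30 → Operating License exemption does not apply.
§11.10 hosts events open to the public; operates outdoor seating on a public sidewalk → Municipal License required.
§11.11 does not provide childcare services; operates vehicles for hire → Annual License not required.
§11.12 floor area 15,700 square feet ≤ 17,700 square feet → Operating License required.

Operating License, Trade Certificate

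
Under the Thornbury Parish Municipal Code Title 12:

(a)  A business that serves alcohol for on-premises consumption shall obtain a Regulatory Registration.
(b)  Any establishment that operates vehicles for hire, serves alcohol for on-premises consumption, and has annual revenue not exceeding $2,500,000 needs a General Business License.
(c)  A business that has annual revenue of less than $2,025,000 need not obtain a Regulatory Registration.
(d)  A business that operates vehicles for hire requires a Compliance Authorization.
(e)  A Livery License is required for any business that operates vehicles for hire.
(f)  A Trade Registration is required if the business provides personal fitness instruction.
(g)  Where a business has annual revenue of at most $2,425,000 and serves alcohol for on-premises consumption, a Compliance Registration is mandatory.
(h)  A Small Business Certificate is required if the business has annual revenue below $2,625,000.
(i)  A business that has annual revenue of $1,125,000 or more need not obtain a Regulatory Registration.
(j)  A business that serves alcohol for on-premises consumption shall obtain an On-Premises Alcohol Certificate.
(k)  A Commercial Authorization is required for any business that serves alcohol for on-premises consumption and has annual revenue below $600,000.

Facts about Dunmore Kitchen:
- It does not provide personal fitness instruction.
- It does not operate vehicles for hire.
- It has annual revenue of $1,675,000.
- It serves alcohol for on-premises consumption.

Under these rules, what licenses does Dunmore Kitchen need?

(a) serves alcohol for on-premises consumption → Regulatory Registration required.
(b) does not operate vehicles for hire; serves alcohol for on-premises consumption; revenue $1,675,000 ≤ $2,500,000 → General Business License not required.
(c) revenue $1,675,000 < $2,025,000 → exempt from Regulatory Registration.
(d) does not operate vehicles for hire → Compliance Authorization not required.
(e) does not operate vehicles for hire → Livery License not required.
(f) does not provide personal fitness instruction → Trade Registration not required.
(g) revenue $1,675,000 ≤ $2,425,000; serves alcohol for on-premises consumption → Compliance Registration required.
(h) revenue $1,675,000 < $2,625,000 → Small Business Certificate required.
(i) revenue $1,675,000 ≥ $1,125,000 → exempt from Regulatory Registration.
(j) serves alcohol for on-premises consumption → On-Premises Alcohol Certificate required.
(k) serves alcohol for on-premises consumption; revenue $1,675,000 ≥ $600,000 → Commercial Authorization not required.

Compliance Registration, On-Premises Alcohol Certificate, Small Business Certificate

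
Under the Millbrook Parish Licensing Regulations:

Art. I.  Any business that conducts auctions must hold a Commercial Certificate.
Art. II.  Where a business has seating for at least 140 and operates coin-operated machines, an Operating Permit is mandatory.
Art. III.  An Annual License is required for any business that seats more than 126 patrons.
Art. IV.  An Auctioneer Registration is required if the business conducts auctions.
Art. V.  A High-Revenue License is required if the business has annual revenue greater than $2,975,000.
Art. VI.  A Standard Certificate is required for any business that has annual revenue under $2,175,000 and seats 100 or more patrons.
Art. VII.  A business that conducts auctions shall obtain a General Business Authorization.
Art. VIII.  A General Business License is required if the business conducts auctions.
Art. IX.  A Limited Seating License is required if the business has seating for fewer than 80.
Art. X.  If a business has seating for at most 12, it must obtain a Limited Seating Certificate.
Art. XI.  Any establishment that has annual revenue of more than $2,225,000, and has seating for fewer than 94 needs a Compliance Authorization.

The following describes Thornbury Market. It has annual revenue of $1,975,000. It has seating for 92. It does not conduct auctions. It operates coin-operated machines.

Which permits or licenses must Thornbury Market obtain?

None

Art. I. does not conduct auctions → Commercial Certificate not required.
Art. II. seating 92 < 140; operates coin-operated machines → Operating Permit not required.
Art. III. seating 92 ≤ 126 → Annual License not required.
Art. IV. does not conduct auctions → Auctioneer Registration not required.
Art. V. revenue $1,975,000 ≤ $2,975,000 → High-Revenue License not required.
Art. VI. revenue $1,975,000 < $2,175,000; seating 92 < 100 → Standard Certificate not required.
Art. VII. does not conduct auctions → General Business Authorization not required.
Art. VIII. does not conduct auctions → General Business License not required.
Art. IX. seating 92 ≥ 80 → Limited Seating License not required.
Art. X. seating 92 > 12 → Limited Seating Certificate not required.
Art. XI. revenue $1,975,000 ≤ $2,225,000; seating 92 < 94 → Compliance Authorization not required.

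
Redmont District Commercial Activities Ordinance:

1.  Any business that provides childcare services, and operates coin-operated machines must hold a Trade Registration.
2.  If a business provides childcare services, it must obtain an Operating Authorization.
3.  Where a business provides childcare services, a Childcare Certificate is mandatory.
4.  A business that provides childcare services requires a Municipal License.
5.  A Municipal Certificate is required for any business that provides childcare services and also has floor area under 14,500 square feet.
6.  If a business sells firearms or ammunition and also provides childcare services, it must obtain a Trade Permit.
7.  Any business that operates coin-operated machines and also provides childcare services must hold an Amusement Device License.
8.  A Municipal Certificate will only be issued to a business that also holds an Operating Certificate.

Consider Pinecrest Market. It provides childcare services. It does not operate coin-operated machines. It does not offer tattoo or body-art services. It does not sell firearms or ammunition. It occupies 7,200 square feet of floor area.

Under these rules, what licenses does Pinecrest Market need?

1. provides childcare services; does not operate coin-operated machines → Trade Registration not required.
2. provides childcare services → Operating Authorization required.
3. provides childcare services → Childcare Certificate required.
4. provides childcare services → Municipal License required.
5. provides childcare services; floor area 7,200 square feet < 14,500 square feet → Municipal Certificate required.
6. does not sell firearms or ammunition; provides childcare services → Trade Permit not required.
7. does not operate coin-operated machines; provides childcare services → Amusement Device License not required.
8. Municipal Certificate is required → Operating Certificate also required.

Childcare Certificate, Municipal Certificate, Municipal License, Operating Authorization, Operating Certificate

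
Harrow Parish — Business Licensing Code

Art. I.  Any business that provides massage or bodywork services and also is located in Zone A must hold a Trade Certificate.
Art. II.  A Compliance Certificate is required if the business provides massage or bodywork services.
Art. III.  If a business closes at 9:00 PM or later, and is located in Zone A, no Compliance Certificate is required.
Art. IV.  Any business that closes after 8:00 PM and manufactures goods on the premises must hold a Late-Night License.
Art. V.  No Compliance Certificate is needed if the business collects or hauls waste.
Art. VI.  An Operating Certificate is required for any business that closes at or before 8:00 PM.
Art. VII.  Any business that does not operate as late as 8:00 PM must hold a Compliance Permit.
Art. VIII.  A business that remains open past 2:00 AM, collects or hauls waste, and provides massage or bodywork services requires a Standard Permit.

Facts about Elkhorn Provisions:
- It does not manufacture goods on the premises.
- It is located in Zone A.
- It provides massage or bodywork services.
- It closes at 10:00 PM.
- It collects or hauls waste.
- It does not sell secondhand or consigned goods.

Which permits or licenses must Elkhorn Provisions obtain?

Art. I. provides massage or bodywork services; is located in Zone A → Trade Certificate required.
Art. II. provides massage or bodywork services → Compliance Certificate required.
Art. III. closes 10:00 PM, after 9:00 PM; is located in Zone A → exempt from Compliance Certificate.
Art. IV. closes 10:00 PM, after 8:00 PM; does not manufacture goods on the premises → Late-Night License not required.
Art. V. collects or hauls waste → exempt from Compliance Certificate.
Art. VI. closes 10:00 PM, after 8:00 PM → Operating Certificate not required.
Art. VII. closes 10:00 PM, after 8:00 PM → Compliance Permit not required.
Art. VIII. closes 10:00 PM, at/before 2:00 AM; collects or hauls waste; provides massage or bodywork services → Standard Permit not required.

Trade Certificate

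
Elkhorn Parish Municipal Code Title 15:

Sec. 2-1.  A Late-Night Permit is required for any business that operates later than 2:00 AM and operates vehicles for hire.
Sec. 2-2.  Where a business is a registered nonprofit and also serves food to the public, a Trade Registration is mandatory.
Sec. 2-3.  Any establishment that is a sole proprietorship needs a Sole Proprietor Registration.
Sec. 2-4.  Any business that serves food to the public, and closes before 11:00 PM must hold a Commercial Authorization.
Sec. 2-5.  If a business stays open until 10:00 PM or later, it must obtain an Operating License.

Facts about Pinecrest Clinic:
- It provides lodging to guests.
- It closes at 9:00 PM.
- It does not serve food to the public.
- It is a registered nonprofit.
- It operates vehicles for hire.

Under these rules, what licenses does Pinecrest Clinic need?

Sec. 2-1. closes 9:00 PM, at/before 2:00 AM; operates vehicles for hire → Late-Night Permit not required.
Sec. 2-2. is a registered nonprofit; does not serve food to the public → Trade Registration not required.
Sec. 2-3. is a registered nonprofit (not: is a sole proprietorship) → Sole Proprietor Registration not required.
Sec. 2-4. does not serve food to the public; closes 9:00 PM, at/before 11:00 PM → Commercial Authorization not required.
Sec. 2-5. closes 9:00 PM, at/before 10:00 PM → Operating License not required.

None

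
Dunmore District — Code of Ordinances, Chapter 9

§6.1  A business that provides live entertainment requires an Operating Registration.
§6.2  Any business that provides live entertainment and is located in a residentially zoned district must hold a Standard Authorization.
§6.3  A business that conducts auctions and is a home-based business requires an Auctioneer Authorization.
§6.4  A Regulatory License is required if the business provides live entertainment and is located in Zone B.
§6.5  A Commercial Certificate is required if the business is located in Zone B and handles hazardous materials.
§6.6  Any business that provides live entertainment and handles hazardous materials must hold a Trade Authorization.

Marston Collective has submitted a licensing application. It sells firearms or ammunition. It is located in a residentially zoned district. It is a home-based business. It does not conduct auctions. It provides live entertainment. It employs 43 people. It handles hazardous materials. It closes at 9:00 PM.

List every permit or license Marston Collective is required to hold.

§6.1 provides live entertainment → Operating Registration required.
§6.2 provides live entertainment; is located in a residentially zoned district → Standard Authorization required.
§6.3 does not conduct auctions; is a home-based business → Auctioneer Authorization not required.
§6.4 provides live entertainment; is located in a residentially zoned district (not: is located in Zone B) → Regulatory License not required.
§6.5 is located in a residentially zoned district (not: is located in Zone B); handles hazardous materials → Commercial Certificate not required.
§6.6 provides live entertainment; handles hazardous materials → Trade Authorization required.

Operating Registration, Standard Authorization, Trade Authorization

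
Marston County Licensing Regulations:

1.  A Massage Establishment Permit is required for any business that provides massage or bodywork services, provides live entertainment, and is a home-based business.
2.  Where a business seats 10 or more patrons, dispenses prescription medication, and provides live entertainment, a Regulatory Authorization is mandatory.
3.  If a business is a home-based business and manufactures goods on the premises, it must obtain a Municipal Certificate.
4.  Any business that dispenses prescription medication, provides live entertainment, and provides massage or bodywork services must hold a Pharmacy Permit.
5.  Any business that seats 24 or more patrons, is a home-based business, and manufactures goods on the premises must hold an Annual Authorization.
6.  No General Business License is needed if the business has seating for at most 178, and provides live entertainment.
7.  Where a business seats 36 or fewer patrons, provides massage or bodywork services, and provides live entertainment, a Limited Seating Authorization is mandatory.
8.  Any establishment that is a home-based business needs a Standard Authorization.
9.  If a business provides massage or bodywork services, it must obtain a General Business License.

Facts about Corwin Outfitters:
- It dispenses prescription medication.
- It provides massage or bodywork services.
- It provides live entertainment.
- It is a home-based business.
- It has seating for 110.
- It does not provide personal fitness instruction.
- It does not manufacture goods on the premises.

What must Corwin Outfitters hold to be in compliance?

Massage Establishment Permit, Pharmacy Permit, Regulatory Authorization, Standard Authorization

1. provides massage or bodywork services; provides live entertainment; is a home-based business → Massage Establishment Permit required.
2. seating 110 ≥ 10; dispenses prescription medication; provides live entertainment → Regulatory Authorization required.
3. is a home-based business; does not manufacture goods on the premises → Municipal Certificate not required.
4. dispenses prescription medication; provides live entertainment; provides massage or bodywork services → Pharmacy Permit required.
5. seating 110 ≥ 24; is a home-based business; does not manufacture goods on the premises → Annual Authorization not required.
6. seating 110 ≤ 178; provides live entertainment → exempt from General Business License.
7. seating 110 > 36; provides massage or bodywork services; provides live entertainment → Limited Seating Authorization not required.
8. is a home-based business → Standard Authorization required.
9. provides massage or bodywork services → General Business License required.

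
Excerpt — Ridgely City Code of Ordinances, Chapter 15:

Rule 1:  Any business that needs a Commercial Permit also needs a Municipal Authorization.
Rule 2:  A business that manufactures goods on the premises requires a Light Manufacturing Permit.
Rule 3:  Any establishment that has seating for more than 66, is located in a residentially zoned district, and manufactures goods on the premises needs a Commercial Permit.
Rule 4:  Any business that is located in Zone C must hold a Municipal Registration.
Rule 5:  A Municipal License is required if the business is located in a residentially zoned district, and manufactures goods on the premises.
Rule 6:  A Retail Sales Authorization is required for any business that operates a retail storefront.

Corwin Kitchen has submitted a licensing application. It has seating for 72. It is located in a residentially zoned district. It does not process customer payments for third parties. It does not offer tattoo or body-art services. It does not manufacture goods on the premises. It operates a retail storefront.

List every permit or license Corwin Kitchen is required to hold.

Rule 1: Commercial Permit is not required → no effect.
Rule 2: does not manufacture goods on the premises → Light Manufacturing Permit not required.
Rule 3: seating 72 > 66; is located in a residentially zoned district; does not manufacture goods on the premises → Commercial Permit not required.
Rule 4: is located in a residentially zoned district (not: is located in Zone C) → Municipal Registration not required.
Rule 5: is located in a residentially zoned district; does not manufacture goods on the premises → Municipal License not required.
Rule 6: operates a retail storefront → Retail Sales Authorization required.

Retail Sales Authorization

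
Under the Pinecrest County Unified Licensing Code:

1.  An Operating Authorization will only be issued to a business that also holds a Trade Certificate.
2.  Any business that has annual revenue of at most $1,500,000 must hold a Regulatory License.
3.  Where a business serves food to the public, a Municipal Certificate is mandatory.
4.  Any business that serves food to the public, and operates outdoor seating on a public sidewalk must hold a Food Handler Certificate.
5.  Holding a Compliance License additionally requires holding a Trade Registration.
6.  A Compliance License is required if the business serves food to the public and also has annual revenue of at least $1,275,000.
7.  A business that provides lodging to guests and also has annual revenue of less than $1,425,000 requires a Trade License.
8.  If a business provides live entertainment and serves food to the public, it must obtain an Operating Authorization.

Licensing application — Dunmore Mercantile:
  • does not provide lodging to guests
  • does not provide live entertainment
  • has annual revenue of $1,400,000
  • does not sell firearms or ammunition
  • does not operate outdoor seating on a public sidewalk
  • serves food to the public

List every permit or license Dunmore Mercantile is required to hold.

Compliance License, Municipal Certificate, Regulatory License, Trade Registration

1. Operating Authorization is not required → no effect.
2. revenue $1,400,000 ≤ $1,500,000 → Regulatory License required.
3. serves food to the public → Municipal Certificate required.
4. serves food to the public; does not operate outdoor seating on a public sidewalk → Food Handler Certificate not required.
5. Compliance License is required → Trade Registration also required.
6. serves food to the public; revenue $1,400,000 ≥ $1,275,000 → Compliance License required.
7. does not provide lodging to guests; revenue $1,400,000 < $1,425,000 → Trade License not required.
8. does not provide live entertainment; serves food to the public → Operating Authorization not required.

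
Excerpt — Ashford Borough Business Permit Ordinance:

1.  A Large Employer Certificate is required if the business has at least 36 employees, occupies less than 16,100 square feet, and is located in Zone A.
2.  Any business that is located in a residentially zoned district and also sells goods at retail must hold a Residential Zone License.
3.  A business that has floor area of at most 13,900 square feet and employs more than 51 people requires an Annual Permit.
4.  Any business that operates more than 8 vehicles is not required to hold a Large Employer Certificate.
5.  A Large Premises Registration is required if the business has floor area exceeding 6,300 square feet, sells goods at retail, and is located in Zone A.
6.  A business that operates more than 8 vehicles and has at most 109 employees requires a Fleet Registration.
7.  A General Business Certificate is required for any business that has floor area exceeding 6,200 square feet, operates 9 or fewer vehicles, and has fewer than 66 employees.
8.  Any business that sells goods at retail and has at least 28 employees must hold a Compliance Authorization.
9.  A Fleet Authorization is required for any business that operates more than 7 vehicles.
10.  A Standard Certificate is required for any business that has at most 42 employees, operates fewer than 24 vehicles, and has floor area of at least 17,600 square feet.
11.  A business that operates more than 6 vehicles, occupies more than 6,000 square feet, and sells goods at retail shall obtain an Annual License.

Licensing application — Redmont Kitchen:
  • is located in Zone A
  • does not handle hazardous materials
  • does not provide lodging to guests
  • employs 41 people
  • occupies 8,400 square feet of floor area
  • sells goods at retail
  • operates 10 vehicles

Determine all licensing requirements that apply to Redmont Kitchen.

1. employees 41 ≥ 36; floor area 8,400 square feet < 16,100 square feet; is located in Zone A → Large Employer Certificate required.
2. is located in Zone A (not: is located in a residentially zoned district); sells goods at retail → Residential Zone License not required.
3. floor area 8,400 square feet ≤ 13,900 square feet; employees 41 ≤ 51 → Annual Permit not required.
4. vehicles 10 > 8 → exempt from Large Employer Certificate.
5. floor area 8,400 square feet > 6,300 square feet; sells goods at retail; is located in Zone A → Large Premises Registration required.
6. vehicles 10 > 8; employees 41 ≤ 109 → Fleet Registration required.
7. floor area 8,400 square feet > 6,200 square feet; vehicles 10 > 9; employees 41 < 66 → General Business Certificate not required.
8. sells goods at retail; employees 41 ≥ 28 → Compliance Authorization required.
9. vehicles 10 > 7 → Fleet Authorization required.
10. employees 41 ≤ 42; vehicles 10 < 24; floor area 8,400 square feet < 17,600 square feet → Standard Certificate not required.
11. vehicles 10 > 6; floor area 8,400 square feet > 6,000 square feet; sells goods at retail → Annual License required.

Annual License, Compliance Authorization, Fleet Authorization, Fleet Registration, Large Premises Registration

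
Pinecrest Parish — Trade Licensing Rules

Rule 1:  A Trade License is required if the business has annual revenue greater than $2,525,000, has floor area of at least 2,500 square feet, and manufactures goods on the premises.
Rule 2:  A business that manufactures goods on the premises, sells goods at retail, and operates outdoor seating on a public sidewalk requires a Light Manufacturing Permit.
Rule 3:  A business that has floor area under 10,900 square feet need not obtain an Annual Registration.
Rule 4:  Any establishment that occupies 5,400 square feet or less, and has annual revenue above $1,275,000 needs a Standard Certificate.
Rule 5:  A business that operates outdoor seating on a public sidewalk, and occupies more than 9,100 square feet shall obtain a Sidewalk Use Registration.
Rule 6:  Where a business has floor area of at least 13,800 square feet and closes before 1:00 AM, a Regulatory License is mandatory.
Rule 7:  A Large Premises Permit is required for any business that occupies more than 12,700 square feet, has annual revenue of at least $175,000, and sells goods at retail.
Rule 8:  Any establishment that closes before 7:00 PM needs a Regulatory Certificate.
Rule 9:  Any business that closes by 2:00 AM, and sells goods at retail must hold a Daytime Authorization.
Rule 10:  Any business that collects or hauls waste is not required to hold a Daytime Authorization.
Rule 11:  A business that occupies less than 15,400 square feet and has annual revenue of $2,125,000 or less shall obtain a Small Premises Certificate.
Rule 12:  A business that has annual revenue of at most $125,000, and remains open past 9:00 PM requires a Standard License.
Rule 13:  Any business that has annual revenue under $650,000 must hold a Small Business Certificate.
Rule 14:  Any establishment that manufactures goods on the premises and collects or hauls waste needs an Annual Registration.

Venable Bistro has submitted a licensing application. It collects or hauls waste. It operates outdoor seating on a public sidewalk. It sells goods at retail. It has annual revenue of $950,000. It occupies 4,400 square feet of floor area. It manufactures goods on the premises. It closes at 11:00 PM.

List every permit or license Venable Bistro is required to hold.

Rule 1: revenue $950,000 ≤ $2,525,000; floor area 4,400 square feet ≥ 2,500 square feet; manufactures goods on the premises → Trade License not required.
Rule 2: manufactures goods on the premises; sells goods at retail; operates outdoor seating on a public sidewalk → Light Manufacturing Permit required.
Rule 3: floor area 4,400 square feet < 10,900 square feet → exempt from Annual Registration.
Rule 4: floor area 4,400 square feet ≤ 5,400 square feet; revenue $950,000 ≤ $1,275,000 → Standard Certificate not required.
Rule 5: operates outdoor seating on a public sidewalk; floor area 4,400 square feet ≤ 9,100 square feet → Sidewalk Use Registration not required.
Rule 6: floor area 4,400 square feet < 13,800 square feet; closes 11:00 PM, at/before 1:00 AM → Regulatory License not required.
Rule 7: floor area 4,400 square feet ≤ 12,700 square feet; revenue $950,000 ≥ $175,000; sells goods at retail → Large Premises Permit not required.
Rule 8: closes 11:00 PM, after 7:00 PM → Regulatory Certificate not required.
Rule 9: closes 11:00 PM, at/before 2:00 AM; sells goods at retail → Daytime Authorization required.
Rule 10: collects or hauls waste → exempt from Daytime Authorization.
Rule 11: floor area 4,400 square feet < 15,400 square feet; revenue $950,000 ≤ $2,125,000 → Small Premises Certificate required.
Rule 12: revenue $950,000 > $125,000; closes 11:00 PM, after 9:00 PM → Standard License not required.
Rule 13: revenue $950,000 ≥ $650,000 → Small Business Certificate not required.
Rule 14: manufactures goods on the premises; collects or hauls waste → Annual Registration required.

Light Manufacturing Permit, Small Premises Certificate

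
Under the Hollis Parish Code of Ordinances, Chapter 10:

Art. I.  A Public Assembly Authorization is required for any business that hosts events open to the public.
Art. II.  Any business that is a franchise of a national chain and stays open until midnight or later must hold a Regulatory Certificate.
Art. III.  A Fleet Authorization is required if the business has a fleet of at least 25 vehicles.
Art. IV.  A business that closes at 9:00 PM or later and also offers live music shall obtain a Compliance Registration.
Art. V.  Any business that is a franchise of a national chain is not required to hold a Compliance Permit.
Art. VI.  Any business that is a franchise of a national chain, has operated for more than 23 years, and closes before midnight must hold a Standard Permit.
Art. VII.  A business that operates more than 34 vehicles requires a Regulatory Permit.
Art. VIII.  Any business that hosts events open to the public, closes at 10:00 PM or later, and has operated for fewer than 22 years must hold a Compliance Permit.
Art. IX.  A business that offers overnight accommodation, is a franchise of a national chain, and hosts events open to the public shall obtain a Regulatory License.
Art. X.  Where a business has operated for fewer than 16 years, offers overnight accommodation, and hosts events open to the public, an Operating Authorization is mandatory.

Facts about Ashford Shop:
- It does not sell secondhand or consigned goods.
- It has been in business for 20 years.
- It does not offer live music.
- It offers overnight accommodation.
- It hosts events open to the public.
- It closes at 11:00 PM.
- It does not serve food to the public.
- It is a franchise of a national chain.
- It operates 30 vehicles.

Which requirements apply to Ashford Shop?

Art. I. hosts events open to the public → Public Assembly Authorization required.
Art. II. is a franchise of a national chain; closes 11:00 PM, at/before midnight → Regulatory Certificate not required.
Art. III. vehicles 30 ≥ 25 → Fleet Authorization required.
Art. IV. closes 11:00 PM, after 9:00 PM; does not offer live music → Compliance Registration not required.
Art. V. is a franchise of a national chain → exempt from Compliance Permit.
Art. VI. is a franchise of a national chain; years in business 20 ≤ 23; closes 11:00 PM, at/before midnight → Standard Permit not required.
Art. VII. vehicles 30 ≤ 34 → Regulatory Permit not required.
Art. VIII. hosts events open to the public; closes 11:00 PM, after 10:00 PM; years in business 20 < 22 → Compliance Permit required.
Art. IX. offers overnight accommodation; is a franchise of a national chain; hosts events open to the public → Regulatory License required.
Art. X. years in business 20 ≥ 16; offers overnight accommodation; hosts events open to the public → Operating Authorization not required.

Fleet Authorization, Public Assembly Authorization, Regulatory License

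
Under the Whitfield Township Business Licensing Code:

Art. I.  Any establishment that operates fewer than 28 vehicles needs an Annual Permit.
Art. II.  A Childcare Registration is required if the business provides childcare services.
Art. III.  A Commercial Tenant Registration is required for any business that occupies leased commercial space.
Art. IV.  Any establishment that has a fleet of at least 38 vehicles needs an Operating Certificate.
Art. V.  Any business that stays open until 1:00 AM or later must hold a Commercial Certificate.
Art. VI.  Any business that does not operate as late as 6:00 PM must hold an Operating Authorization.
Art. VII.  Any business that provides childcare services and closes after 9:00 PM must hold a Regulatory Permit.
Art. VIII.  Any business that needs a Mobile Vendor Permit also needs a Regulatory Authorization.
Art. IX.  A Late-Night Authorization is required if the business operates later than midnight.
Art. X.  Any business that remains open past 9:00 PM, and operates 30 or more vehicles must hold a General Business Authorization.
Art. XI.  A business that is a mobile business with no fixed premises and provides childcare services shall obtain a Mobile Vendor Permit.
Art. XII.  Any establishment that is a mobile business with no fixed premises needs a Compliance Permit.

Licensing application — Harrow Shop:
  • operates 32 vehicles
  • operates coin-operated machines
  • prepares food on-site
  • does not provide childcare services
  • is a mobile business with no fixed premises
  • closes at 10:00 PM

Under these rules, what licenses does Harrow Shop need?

Art. I. vehicles 32 ≥ 28 → Annual Permit not required.
Art. II. does not provide childcare services → Childcare Registration not required.
Art. III. is a mobile business with no fixed premises (not: occupies leased commercial space) → Commercial Tenant Registration not required.
Art. IV. vehicles 32 < 38 → Operating Certificate not required.
Art. V. closes 10:00 PM, at/before 1:00 AM → Commercial Certificate not required.
Art. VI. closes 10:00 PM, after 6:00 PM → Operating Authorization not required.
Art. VII. does not provide childcare services; closes 10:00 PM, after 9:00 PM → Regulatory Permit not required.
Art. VIII. Mobile Vendor Permit is not required → no effect.
Art. IX. closes 10:00 PM, at/before midnight → Late-Night Authorization not required.
Art. X. closes 10:00 PM, after 9:00 PM; vehicles 32 ≥ 30 → General Business Authorization required.
Art. XI. is a mobile business with no fixed premises; does not provide childcare services → Mobile Vendor Permit not required.
Art. XII. is a mobile business with no fixed premises → Compliance Permit required.

Compliance Permit, General Business Authorization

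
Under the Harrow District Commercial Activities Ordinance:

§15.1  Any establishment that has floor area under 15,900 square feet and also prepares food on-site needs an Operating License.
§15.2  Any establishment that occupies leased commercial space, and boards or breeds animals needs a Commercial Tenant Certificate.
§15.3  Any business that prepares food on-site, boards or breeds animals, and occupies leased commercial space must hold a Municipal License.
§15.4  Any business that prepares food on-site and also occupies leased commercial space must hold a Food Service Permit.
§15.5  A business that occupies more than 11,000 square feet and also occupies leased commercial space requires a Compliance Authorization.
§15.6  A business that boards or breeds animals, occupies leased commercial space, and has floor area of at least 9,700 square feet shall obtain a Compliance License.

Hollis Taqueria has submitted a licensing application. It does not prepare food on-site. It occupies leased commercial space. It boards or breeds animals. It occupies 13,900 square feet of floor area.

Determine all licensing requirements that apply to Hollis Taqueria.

Commercial Tenant Certificate, Compliance Authorization, Compliance License

§15.1 floor area 13,900 square feet < 15,900 square feet; does not prepare food on-site → Operating License not required.
§15.2 occupies leased commercial space; boards or breeds animals → Commercial Tenant Certificate required.
§15.3 does not prepare food on-site; boards or breeds animals; occupies leased commercial space → Municipal License not required.
§15.4 does not prepare food on-site; occupies leased commercial space → Food Service Permit not required.
§15.5 floor area 13,900 square feet > 11,000 square feet; occupies leased commercial space → Compliance Authorization required.
§15.6 boards or breeds animals; occupies leased commercial space; floor area 13,900 square feet ≥ 9,700 square feet → Compliance License required.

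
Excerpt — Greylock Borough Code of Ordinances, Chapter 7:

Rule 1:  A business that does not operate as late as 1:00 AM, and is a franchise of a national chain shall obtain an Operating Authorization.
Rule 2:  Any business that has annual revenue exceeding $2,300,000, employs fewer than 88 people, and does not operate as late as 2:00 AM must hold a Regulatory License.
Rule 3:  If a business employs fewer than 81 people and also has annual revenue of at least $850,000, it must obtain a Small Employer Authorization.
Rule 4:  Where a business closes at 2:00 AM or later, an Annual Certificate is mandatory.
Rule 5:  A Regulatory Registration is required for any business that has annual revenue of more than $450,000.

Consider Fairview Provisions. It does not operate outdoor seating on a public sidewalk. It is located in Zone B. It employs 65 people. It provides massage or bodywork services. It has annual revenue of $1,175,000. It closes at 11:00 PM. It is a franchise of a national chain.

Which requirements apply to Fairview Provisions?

Operating Authorization, Regulatory Registration, Small Employer Authorization

Rule 1: closes 11:00 PM, at/before 1:00 AM; is a franchise of a national chain → Operating Authorization required.
Rule 2: revenue $1,175,000 ≤ $2,300,000; employees 65 < 88; closes 11:00 PM, at/before 2:00 AM → Regulatory License not required.
Rule 3: employees 65 < 81; revenue $1,175,000 ≥ $850,000 → Small Employer Authorization required.
Rule 4: closes 11:00 PM, at/before 2:00 AM → Annual Certificate not required.
Rule 5: revenue $1,175,000 > $450,000 → Regulatory Registration required.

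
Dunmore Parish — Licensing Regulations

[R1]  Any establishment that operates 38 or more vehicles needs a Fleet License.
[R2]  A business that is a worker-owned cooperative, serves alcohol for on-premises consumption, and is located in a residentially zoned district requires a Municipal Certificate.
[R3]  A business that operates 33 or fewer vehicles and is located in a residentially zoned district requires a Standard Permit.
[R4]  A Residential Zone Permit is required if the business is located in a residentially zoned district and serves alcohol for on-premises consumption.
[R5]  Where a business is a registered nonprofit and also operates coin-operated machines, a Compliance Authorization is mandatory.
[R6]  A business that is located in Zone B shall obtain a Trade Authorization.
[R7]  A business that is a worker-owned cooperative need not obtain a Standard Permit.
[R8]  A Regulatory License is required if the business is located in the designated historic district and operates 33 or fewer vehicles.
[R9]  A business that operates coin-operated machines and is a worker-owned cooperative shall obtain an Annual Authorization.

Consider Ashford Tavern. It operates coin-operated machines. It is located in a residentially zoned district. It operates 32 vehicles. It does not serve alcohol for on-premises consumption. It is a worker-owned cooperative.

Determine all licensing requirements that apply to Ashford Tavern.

[R1] vehicles 32 < 38 → Fleet License not required.
[R2] is a worker-owned cooperative; does not serve alcohol for on-premises consumption; is located in a residentially zoned district → Municipal Certificate not required.
[R3] vehicles 32 ≤ 33; is located in a residentially zoned district → Standard Permit required.
[R4] is located in a residentially zoned district; does not serve alcohol for on-premises consumption → Residential Zone Permit not required.
[R5] is a worker-owned cooperative (not: is a registered nonprofit); operates coin-operated machines → Compliance Authorization not required.
[R6] is located in a residentially zoned district (not: is located in Zone B) → Trade Authorization not required.
[R7] is a worker-owned cooperative → exempt from Standard Permit.
[R8] is located in a residentially zoned district (not: is located in the designated historic district); vehicles 32 ≤ 33 → Regulatory License not required.
[R9] operates coin-operated machines; is a worker-owned cooperative → Annual Authorization required.

Annual Authorization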